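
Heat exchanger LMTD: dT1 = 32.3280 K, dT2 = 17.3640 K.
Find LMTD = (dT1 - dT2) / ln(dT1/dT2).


dT1/dT2 = 1.8618
ln(dT1/dT2) = 0.6215
LMTD = 14.9640 / 0.6215 = 24.0759 K

24.0759 K


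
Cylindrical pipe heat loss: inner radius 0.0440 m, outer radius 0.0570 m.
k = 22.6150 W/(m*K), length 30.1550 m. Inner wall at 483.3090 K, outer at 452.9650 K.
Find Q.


dT = 30.3440 K
ln(ro/ri) = 0.2589
Q = 2*pi*22.6150*30.1550*30.3440 / 0.2589 = 502274.2743 W

502274.2743 W


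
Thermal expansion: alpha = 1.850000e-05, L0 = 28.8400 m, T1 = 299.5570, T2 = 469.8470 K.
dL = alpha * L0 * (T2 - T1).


dT = 170.2900 K
dL = 1.850000e-05 * 28.8400 * 170.2900 = 0.090857 m
L_final = 28.930857 m

dL = 0.090857 m


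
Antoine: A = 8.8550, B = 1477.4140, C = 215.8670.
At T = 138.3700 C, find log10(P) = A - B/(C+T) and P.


C+T = 354.2370
B/(C+T) = 4.1707
log10(P) = 8.8550 - 4.1707 = 4.6843
P = 10^4.6843 = 48339.9691 mmHg

48339.9691 mmHg


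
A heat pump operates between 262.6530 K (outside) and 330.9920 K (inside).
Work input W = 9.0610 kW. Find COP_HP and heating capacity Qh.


COP = 330.9920 / 68.3390 = 4.8434
Qh = 4.8434 * 9.0610 = 43.8859 kW

COP = 4.8434, Qh = 43.8859 kW


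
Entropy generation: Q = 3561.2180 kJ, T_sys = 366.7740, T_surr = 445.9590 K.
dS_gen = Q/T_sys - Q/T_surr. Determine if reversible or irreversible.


dS_sys = 3561.2180/366.7740 = 9.7096 kJ/K
dS_surr = -3561.2180/445.9590 = -7.9855 kJ/K
dS_gen = 9.7096 - 7.9855 = 1.7240 kJ/K (irreversible)

dS_gen = 1.7240 kJ/K, irreversible


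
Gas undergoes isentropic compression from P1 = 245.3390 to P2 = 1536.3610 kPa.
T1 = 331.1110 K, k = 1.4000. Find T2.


(k-1)/k = 0.2857
(P2/P1)^exp = 1.6890
T2 = 331.1110 * 1.6890 = 559.2549 K

559.2549 K


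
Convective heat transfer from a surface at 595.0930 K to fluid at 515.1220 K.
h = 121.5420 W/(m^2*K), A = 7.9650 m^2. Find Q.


dT = 79.9710 K
Q = 121.5420 * 7.9650 * 79.9710 = 77418.4880 W

77418.4880 W


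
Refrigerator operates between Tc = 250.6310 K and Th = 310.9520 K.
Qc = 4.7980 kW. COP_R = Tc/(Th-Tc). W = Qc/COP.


COP = 250.6310 / 60.3210 = 4.1550
W = 4.7980 / 4.1550 = 1.1548 kW

COP = 4.1550, W = 1.1548 kW


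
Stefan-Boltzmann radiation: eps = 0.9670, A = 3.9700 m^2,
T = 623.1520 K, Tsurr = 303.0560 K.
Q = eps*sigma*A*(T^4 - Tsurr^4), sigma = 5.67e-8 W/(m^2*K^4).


T^4 = 1.5079e+11
Tsurr^4 = 8.4351e+09
Q = 0.9670 * 5.67e-8 * 3.9700 * 1.4236e+11 = 30986.7492 W

30986.7492 W


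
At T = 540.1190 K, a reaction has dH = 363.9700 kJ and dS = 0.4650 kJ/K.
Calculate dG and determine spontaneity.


T*dS = 540.1190 * 0.4650 = 251.1553 kJ
dG = 363.9700 - 251.1553 = 112.8147 kJ (non-spontaneous)

dG = 112.8147 kJ, non-spontaneous


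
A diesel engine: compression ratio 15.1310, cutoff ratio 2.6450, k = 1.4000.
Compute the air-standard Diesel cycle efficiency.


r^(k-1) = 2.9645
rc^k = 3.9030
eta = 0.5748 = 57.4791%

57.4791%


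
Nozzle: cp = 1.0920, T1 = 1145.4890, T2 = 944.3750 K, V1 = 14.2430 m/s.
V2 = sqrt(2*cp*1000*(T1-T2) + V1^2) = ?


dT = 201.1140 K
2*cp*1000*dT = 439232.9760
V1^2 = 202.8630
V2 = sqrt(439435.8390) = 662.8996 m/s

662.8996 m/s


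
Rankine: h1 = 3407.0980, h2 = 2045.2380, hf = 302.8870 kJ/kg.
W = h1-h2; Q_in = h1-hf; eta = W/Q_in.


W = 1361.8600 kJ/kg
Q_in = 3104.2110 kJ/kg
eta = 0.4387 = 43.8714%

eta = 43.8714%


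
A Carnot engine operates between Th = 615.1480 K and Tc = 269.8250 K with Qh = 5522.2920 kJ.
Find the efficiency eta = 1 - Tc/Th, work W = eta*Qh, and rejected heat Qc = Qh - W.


eta = 1 - 269.8250/615.1480 = 0.5614
W = 0.5614 * 5522.2920 = 3100.0254 kJ
Qc = 5522.2920 - 3100.0254 = 2422.2666 kJ

eta = 56.1366%, W = 3100.0254 kJ, Qc = 2422.2666 kJ


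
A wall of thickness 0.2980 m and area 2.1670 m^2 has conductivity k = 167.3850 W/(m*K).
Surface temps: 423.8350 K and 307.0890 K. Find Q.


dT = 116.7460 K
Q = 167.3850 * 2.1670 * 116.7460 / 0.2980 = 142102.3282 W

142102.3282 W


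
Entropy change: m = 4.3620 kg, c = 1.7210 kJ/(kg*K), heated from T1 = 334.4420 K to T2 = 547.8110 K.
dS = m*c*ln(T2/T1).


T2/T1 = 1.6380
ln(T2/T1) = 0.4935
dS = 4.3620 * 1.7210 * 0.4935 = 3.7045 kJ/K

3.7045 kJ/K


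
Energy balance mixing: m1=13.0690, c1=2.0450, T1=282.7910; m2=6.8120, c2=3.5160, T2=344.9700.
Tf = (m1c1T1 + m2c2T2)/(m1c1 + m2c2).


num = 15820.2757
den = 50.6771
Tf = 312.1780 K

312.1780 K


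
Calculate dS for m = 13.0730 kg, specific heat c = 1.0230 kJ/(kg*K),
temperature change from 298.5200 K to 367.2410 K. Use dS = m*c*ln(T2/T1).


T2/T1 = 1.2302
ln(T2/T1) = 0.2072
dS = 13.0730 * 1.0230 * 0.2072 = 2.7708 kJ/K

2.7708 kJ/K


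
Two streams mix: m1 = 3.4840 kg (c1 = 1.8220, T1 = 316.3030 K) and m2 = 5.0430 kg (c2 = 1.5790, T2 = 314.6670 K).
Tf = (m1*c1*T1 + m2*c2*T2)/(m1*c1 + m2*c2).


num = 4513.5043
den = 14.3107
Tf = 315.3927 K

315.3927 K


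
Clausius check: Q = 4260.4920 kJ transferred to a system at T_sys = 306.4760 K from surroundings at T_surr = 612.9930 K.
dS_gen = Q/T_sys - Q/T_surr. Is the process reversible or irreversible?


dS_sys = 4260.4920/306.4760 = 13.9016 kJ/K
dS_surr = -4260.4920/612.9930 = -6.9503 kJ/K
dS_gen = 13.9016 - 6.9503 = 6.9512 kJ/K (irreversible)

dS_gen = 6.9512 kJ/K, irreversible


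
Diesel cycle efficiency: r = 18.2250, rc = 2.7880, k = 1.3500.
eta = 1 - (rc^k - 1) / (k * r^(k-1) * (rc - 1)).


r^(k-1) = 2.7621
rc^k = 3.9916
eta = 0.5513 = 55.1289%

55.1289%


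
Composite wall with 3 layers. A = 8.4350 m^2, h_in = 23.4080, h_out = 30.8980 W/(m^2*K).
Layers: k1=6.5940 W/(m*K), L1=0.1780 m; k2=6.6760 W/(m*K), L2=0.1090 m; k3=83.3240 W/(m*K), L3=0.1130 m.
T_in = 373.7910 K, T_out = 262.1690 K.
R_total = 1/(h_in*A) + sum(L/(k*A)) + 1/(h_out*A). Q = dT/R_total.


R_conv_in = 1/(23.4080*8.4350) = 0.0051
R_1 = 0.1780/(6.5940*8.4350) = 0.0032
R_2 = 0.1090/(6.6760*8.4350) = 0.0019
R_3 = 0.1130/(83.3240*8.4350) = 0.0002
R_conv_out = 1/(30.8980*8.4350) = 0.0038
R_total = 0.0142 K/W
Q = 111.6220 / 0.0142 = 7861.6544 W

R_total = 0.0142 K/W, Q = 7861.6544 W


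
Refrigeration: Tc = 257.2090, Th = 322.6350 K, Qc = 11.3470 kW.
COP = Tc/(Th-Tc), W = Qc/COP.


COP = 257.2090 / 65.4260 = 3.9313
W = 11.3470 / 3.9313 = 2.8863 kW

COP = 3.9313, W = 2.8863 kW


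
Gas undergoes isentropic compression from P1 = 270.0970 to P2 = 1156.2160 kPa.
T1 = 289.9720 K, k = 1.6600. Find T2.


(k-1)/k = 0.3976
(P2/P1)^exp = 1.7827
T2 = 289.9720 * 1.7827 = 516.9422 K

516.9422 K


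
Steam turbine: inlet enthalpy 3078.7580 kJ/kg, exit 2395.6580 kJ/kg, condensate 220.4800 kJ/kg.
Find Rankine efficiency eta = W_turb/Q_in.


W = 683.1000 kJ/kg
Q_in = 2858.2780 kJ/kg
eta = 0.2390 = 23.8990%

eta = 23.8990%


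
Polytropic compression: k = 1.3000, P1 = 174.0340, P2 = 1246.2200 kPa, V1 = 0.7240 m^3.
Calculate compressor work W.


(k-1)/k = 0.2308
(P2/P1)^exp = 1.5751
W = 4.3333 * 174.0340 * 0.7240 * (1.5751 - 1) = 313.9873 kJ

313.9873 kJ


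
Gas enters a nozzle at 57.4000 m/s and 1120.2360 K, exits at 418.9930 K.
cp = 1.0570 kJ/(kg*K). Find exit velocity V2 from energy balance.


dT = 701.2430 K
2*cp*1000*dT = 1482427.7020
V1^2 = 3294.7600
V2 = sqrt(1485722.4620) = 1218.9022 m/s

1218.9022 m/s


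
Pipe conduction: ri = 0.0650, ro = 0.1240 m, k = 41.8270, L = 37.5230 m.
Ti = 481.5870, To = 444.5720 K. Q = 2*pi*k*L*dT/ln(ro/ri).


dT = 37.0150 K
ln(ro/ri) = 0.6459
Q = 2*pi*41.8270*37.5230*37.0150 / 0.6459 = 565132.7070 W

565132.7070 W


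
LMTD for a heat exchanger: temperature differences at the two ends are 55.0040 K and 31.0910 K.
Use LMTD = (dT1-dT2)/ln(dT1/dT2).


dT1/dT2 = 1.7691
ln(dT1/dT2) = 0.5705
LMTD = 23.9130 / 0.5705 = 41.9168 K

41.9168 K


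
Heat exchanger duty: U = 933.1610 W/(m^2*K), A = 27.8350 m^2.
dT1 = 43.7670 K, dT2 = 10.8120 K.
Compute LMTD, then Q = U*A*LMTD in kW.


LMTD = 23.5692 K
Q = 933.1610 * 27.8350 * 23.5692 = 612198.8797 W = 612.1989 kW

612.1989 kW


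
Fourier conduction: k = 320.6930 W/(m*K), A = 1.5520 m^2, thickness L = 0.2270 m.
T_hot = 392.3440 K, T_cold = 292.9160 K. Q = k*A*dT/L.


dT = 99.4280 K
Q = 320.6930 * 1.5520 * 99.4280 / 0.2270 = 218003.7899 W

218003.7899 W


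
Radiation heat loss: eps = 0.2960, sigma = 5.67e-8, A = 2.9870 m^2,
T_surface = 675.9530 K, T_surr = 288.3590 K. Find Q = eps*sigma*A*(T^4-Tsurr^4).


T^4 = 2.0877e+11
Tsurr^4 = 6.9141e+09
Q = 0.2960 * 5.67e-8 * 2.9870 * 2.0185e+11 = 10119.2735 W

10119.2735 W


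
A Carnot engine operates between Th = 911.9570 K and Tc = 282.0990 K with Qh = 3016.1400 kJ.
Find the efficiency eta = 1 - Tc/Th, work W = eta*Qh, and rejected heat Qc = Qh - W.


eta = 1 - 282.0990/911.9570 = 0.6907
W = 0.6907 * 3016.1400 = 2083.1464 kJ
Qc = 3016.1400 - 2083.1464 = 932.9936 kJ

eta = 69.0666%, W = 2083.1464 kJ, Qc = 932.9936 kJ


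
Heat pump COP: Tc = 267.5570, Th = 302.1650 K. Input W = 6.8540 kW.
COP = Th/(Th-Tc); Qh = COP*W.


COP = 302.1650 / 34.6080 = 8.7311
Qh = 8.7311 * 6.8540 = 59.8428 kW

COP = 8.7311, Qh = 59.8428 kW


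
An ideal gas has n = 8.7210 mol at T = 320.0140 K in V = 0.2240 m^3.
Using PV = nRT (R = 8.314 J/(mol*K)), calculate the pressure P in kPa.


P = nRT/V = 8.7210 * 8.314 * 320.0140 / 0.2240
= 23203.0612 / 0.2240 = 103585.0945 Pa = 103.5851 kPa

103.5851 kPa


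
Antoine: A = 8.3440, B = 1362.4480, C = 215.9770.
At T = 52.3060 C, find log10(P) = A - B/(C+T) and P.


C+T = 268.2830
B/(C+T) = 5.0784
log10(P) = 8.3440 - 5.0784 = 3.2656
P = 10^3.2656 = 1843.3230 mmHg

1843.3230 mmHg


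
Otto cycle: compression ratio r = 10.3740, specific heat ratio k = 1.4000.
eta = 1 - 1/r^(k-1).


r^(k-1) = 2.5491
eta = 1 - 1/2.5491 = 0.6077 = 60.7697%

60.7697%


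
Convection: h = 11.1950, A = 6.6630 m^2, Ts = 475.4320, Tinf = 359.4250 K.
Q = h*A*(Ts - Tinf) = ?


dT = 116.0070 K
Q = 11.1950 * 6.6630 * 116.0070 = 8653.2272 W

8653.2272 W


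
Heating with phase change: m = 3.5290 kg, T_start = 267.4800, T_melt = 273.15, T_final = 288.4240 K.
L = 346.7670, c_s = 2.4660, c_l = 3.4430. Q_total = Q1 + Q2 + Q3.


Q1 (sensible, solid) = 3.5290 * 2.4660 * 5.6700 = 49.3433 kJ
Q2 (latent) = 3.5290 * 346.7670 = 1223.7407 kJ
Q3 (sensible, liquid) = 3.5290 * 3.4430 * 15.2740 = 185.5844 kJ
Q_total = 1458.6684 kJ

1458.6684 kJ


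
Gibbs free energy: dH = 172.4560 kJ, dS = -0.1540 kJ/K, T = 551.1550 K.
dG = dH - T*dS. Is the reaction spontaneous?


T*dS = 551.1550 * -0.1540 = -84.8779 kJ
dG = 172.4560 + 84.8779 = 257.3339 kJ (non-spontaneous)

dG = 257.3339 kJ, non-spontaneous


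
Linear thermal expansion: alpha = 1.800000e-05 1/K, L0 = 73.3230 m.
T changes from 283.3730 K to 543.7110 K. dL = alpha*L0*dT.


dT = 260.3380 K
dL = 1.800000e-05 * 73.3230 * 260.3380 = 0.343598 m
L_final = 73.666598 m

dL = 0.343598 m


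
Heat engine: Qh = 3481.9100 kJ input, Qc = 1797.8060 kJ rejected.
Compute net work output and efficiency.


W = 3481.9100 - 1797.8060 = 1684.1040 kJ
eta = 1684.1040 / 3481.9100 = 0.4837 = 48.3672%

W = 1684.1040 kJ, eta = 48.3672%


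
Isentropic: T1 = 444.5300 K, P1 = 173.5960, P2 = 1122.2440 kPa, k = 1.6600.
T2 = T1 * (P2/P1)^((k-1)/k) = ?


(k-1)/k = 0.3976
(P2/P1)^exp = 2.1002
T2 = 444.5300 * 2.1002 = 933.6132 K

933.6132 K


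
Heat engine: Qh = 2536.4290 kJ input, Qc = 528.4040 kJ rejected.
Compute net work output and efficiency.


W = 2536.4290 - 528.4040 = 2008.0250 kJ
eta = 2008.0250 / 2536.4290 = 0.7917 = 79.1674%

W = 2008.0250 kJ, eta = 79.1674%


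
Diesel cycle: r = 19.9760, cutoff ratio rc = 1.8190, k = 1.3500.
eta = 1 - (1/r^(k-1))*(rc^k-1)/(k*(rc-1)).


r^(k-1) = 2.8522
rc^k = 2.2427
eta = 0.6059 = 60.5928%

60.5928%


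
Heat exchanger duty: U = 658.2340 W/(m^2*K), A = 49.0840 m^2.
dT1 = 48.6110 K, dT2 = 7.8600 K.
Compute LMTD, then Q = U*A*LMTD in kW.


LMTD = 22.3653 K
Q = 658.2340 * 49.0840 * 22.3653 = 722595.2190 W = 722.5952 kW

722.5952 kW


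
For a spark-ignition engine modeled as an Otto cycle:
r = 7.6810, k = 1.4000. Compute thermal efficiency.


r^(k-1) = 2.2603
eta = 1 - 1/2.2603 = 0.5576 = 55.7582%

55.7582%


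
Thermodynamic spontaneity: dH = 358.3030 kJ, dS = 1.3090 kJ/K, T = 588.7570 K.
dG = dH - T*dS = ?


T*dS = 588.7570 * 1.3090 = 770.6829 kJ
dG = 358.3030 - 770.6829 = -412.3799 kJ (spontaneous)

dG = -412.3799 kJ, spontaneous


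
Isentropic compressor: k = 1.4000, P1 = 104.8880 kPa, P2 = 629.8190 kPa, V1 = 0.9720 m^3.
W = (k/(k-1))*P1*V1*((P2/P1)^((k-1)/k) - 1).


(k-1)/k = 0.2857
(P2/P1)^exp = 1.6689
W = 3.5000 * 104.8880 * 0.9720 * (1.6689 - 1) = 238.6766 kJ

238.6766 kJ


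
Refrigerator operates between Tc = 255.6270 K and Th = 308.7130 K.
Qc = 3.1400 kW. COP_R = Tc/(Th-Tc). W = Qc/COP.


COP = 255.6270 / 53.0860 = 4.8153
W = 3.1400 / 4.8153 = 0.6521 kW

COP = 4.8153, W = 0.6521 kW


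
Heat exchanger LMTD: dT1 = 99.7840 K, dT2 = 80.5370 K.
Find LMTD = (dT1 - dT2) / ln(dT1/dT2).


dT1/dT2 = 1.2390
ln(dT1/dT2) = 0.2143
LMTD = 19.2470 / 0.2143 = 89.8171 K

89.8171 K


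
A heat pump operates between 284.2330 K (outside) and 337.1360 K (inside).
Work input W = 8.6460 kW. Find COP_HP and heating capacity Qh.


COP = 337.1360 / 52.9030 = 6.3727
Qh = 6.3727 * 8.6460 = 55.0985 kW

COP = 6.3727, Qh = 55.0985 kW


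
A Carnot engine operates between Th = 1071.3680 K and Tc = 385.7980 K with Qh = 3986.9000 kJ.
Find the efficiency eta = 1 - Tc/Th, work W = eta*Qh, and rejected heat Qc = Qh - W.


eta = 1 - 385.7980/1071.3680 = 0.6399
W = 0.6399 * 3986.9000 = 2551.2233 kJ
Qc = 3986.9000 - 2551.2233 = 1435.6767 kJ

eta = 63.9902%, W = 2551.2233 kJ, Qc = 1435.6767 kJ


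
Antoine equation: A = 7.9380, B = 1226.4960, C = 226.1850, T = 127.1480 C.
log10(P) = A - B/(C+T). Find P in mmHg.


C+T = 353.3330
B/(C+T) = 3.4712
log10(P) = 7.9380 - 3.4712 = 4.4668
P = 10^4.4668 = 29294.1992 mmHg

29294.1992 mmHg


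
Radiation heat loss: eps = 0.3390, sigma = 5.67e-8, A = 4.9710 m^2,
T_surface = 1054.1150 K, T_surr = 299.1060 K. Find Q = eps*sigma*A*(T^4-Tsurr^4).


T^4 = 1.2347e+12
Tsurr^4 = 8.0039e+09
Q = 0.3390 * 5.67e-8 * 4.9710 * 1.2267e+12 = 117207.1149 W

117207.1149 W


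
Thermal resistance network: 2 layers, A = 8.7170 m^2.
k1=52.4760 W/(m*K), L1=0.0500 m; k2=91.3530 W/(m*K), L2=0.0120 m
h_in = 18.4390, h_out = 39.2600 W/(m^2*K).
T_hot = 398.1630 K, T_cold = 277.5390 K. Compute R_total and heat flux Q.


R_conv_in = 1/(18.4390*8.7170) = 0.0062
R_1 = 0.0500/(52.4760*8.7170) = 0.0001
R_2 = 0.0120/(91.3530*8.7170) = 1.5069e-05
R_conv_out = 1/(39.2600*8.7170) = 0.0029
R_total = 0.0093 K/W
Q = 120.6240 / 0.0093 = 13015.2487 W

R_total = 0.0093 K/W, Q = 13015.2487 W


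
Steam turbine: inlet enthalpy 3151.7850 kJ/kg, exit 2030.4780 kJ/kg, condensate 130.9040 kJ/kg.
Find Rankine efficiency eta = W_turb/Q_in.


W = 1121.3070 kJ/kg
Q_in = 3020.8810 kJ/kg
eta = 0.3712 = 37.1185%

eta = 37.1185%


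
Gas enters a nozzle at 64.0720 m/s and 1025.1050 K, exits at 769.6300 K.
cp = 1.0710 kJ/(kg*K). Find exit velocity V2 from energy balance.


dT = 255.4750 K
2*cp*1000*dT = 547227.4500
V1^2 = 4105.2212
V2 = sqrt(551332.6712) = 742.5178 m/s

742.5178 m/s


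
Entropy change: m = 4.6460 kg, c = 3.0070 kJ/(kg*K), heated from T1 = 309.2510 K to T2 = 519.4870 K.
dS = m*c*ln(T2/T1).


T2/T1 = 1.6798
ln(T2/T1) = 0.5187
dS = 4.6460 * 3.0070 * 0.5187 = 7.2463 kJ/K

7.2463 kJ/K


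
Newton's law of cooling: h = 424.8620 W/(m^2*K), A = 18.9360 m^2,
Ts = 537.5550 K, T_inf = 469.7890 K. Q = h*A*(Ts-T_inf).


dT = 67.7660 K
Q = 424.8620 * 18.9360 * 67.7660 = 545190.1309 W

545190.1309 W


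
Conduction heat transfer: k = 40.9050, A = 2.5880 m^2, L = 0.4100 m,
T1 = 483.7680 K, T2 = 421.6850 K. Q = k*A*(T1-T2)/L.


dT = 62.0830 K
Q = 40.9050 * 2.5880 * 62.0830 / 0.4100 = 16029.8518 W

16029.8518 W


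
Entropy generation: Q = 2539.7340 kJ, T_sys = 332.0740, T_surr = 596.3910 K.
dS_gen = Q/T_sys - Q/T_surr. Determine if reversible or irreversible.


dS_sys = 2539.7340/332.0740 = 7.6481 kJ/K
dS_surr = -2539.7340/596.3910 = -4.2585 kJ/K
dS_gen = 7.6481 - 4.2585 = 3.3896 kJ/K (irreversible)

dS_gen = 3.3896 kJ/K, irreversible


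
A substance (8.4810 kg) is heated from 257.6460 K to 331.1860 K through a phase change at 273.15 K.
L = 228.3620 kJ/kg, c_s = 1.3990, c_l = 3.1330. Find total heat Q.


Q1 (sensible, solid) = 8.4810 * 1.3990 * 15.5040 = 183.9537 kJ
Q2 (latent) = 8.4810 * 228.3620 = 1936.7381 kJ
Q3 (sensible, liquid) = 8.4810 * 3.1330 * 58.0360 = 1542.0730 kJ
Q_total = 3662.7648 kJ

3662.7648 kJ


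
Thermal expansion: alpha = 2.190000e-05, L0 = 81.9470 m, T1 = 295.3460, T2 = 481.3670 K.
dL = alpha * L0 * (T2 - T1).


dT = 186.0210 K
dL = 2.190000e-05 * 81.9470 * 186.0210 = 0.333841 m
L_final = 82.280841 m

dL = 0.333841 m


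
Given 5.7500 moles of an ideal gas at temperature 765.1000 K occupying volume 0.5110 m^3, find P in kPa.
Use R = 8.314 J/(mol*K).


P = nRT/V = 5.7500 * 8.314 * 765.1000 / 0.5110
= 36575.9880 / 0.5110 = 71577.2760 Pa = 71.5773 kPa

71.5773 kPa


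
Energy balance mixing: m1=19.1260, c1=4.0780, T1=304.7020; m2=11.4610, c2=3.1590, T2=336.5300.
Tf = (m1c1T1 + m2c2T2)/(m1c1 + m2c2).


num = 35949.6541
den = 114.2011
Tf = 314.7925 K

314.7925 K


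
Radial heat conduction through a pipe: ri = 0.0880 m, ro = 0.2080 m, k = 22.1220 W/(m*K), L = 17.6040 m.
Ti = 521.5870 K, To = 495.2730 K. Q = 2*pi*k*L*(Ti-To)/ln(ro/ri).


dT = 26.3140 K
ln(ro/ri) = 0.8602
Q = 2*pi*22.1220*17.6040*26.3140 / 0.8602 = 74851.8278 W

74851.8278 W


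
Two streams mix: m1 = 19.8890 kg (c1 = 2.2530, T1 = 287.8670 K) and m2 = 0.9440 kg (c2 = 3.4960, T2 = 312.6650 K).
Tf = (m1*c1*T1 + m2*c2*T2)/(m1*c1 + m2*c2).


num = 13931.1609
den = 48.1101
Tf = 289.5681 K

289.5681 K


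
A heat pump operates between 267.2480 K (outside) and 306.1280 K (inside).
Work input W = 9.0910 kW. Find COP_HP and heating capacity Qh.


COP = 306.1280 / 38.8800 = 7.8737
Qh = 7.8737 * 9.0910 = 71.5795 kW

COP = 7.8737, Qh = 71.5795 kW


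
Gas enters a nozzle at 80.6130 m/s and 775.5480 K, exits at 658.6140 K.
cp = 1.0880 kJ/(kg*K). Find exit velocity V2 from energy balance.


dT = 116.9340 K
2*cp*1000*dT = 254448.3840
V1^2 = 6498.4558
V2 = sqrt(260946.8398) = 510.8296 m/s

510.8296 m/s


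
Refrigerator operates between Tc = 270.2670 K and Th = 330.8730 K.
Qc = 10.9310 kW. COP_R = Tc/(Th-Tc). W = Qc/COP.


COP = 270.2670 / 60.6060 = 4.4594
W = 10.9310 / 4.4594 = 2.4512 kW

COP = 4.4594, W = 2.4512 kW


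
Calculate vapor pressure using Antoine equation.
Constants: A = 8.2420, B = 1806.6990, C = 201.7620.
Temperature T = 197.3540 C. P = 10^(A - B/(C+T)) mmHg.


C+T = 399.1160
B/(C+T) = 4.5268
log10(P) = 8.2420 - 4.5268 = 3.7152
P = 10^3.7152 = 5190.9683 mmHg

5190.9683 mmHg


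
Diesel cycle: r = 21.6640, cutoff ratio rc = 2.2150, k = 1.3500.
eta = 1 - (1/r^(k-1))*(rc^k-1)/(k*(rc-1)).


r^(k-1) = 2.9343
rc^k = 2.9259
eta = 0.5999 = 59.9864%

59.9864%


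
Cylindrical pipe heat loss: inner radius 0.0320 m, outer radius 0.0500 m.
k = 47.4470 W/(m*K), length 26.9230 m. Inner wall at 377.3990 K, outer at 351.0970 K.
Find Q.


dT = 26.3020 K
ln(ro/ri) = 0.4463
Q = 2*pi*47.4470*26.9230*26.3020 / 0.4463 = 473027.6361 W

473027.6361 W


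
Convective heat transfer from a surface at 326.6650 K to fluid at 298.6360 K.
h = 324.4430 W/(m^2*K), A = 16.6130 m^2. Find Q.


dT = 28.0290 K
Q = 324.4430 * 16.6130 * 28.0290 = 151075.5128 W

151075.5128 W


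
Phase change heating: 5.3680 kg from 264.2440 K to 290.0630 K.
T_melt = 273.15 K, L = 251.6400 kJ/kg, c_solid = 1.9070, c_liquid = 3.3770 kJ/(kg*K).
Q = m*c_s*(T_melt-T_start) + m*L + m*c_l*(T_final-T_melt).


Q1 (sensible, solid) = 5.3680 * 1.9070 * 8.9060 = 91.1687 kJ
Q2 (latent) = 5.3680 * 251.6400 = 1350.8035 kJ
Q3 (sensible, liquid) = 5.3680 * 3.3770 * 16.9130 = 306.5944 kJ
Q_total = 1748.5666 kJ

1748.5666 kJ


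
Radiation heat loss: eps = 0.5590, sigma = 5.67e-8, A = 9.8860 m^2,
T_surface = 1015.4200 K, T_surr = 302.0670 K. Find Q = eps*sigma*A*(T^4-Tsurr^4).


T^4 = 1.0631e+12
Tsurr^4 = 8.3256e+09
Q = 0.5590 * 5.67e-8 * 9.8860 * 1.0548e+12 = 330509.4458 W

330509.4458 W


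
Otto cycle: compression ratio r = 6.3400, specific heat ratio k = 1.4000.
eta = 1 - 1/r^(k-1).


r^(k-1) = 2.0933
eta = 1 - 1/2.0933 = 0.5223 = 52.2290%

52.2290%


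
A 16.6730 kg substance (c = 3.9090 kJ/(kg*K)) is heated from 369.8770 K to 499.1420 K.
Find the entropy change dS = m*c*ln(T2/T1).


T2/T1 = 1.3495
ln(T2/T1) = 0.2997
dS = 16.6730 * 3.9090 * 0.2997 = 19.5342 kJ/K

19.5342 kJ/K


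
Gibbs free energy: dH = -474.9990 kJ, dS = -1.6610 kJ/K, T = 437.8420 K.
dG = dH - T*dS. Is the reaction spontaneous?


T*dS = 437.8420 * -1.6610 = -727.2556 kJ
dG = -474.9990 + 727.2556 = 252.2566 kJ (non-spontaneous)

dG = 252.2566 kJ, non-spontaneous


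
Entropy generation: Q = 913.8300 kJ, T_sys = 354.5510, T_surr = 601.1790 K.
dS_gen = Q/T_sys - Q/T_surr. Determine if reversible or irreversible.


dS_sys = 913.8300/354.5510 = 2.5774 kJ/K
dS_surr = -913.8300/601.1790 = -1.5201 kJ/K
dS_gen = 2.5774 - 1.5201 = 1.0574 kJ/K (irreversible)

dS_gen = 1.0574 kJ/K, irreversible


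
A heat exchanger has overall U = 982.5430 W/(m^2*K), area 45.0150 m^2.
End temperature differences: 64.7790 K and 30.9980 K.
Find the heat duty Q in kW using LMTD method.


LMTD = 45.8322 K
Q = 982.5430 * 45.0150 * 45.8322 = 2027118.7554 W = 2027.1188 kW

2027.1188 kW


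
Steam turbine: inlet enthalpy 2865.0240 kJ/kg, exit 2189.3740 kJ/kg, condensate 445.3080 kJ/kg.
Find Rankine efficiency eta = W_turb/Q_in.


W = 675.6500 kJ/kg
Q_in = 2419.7160 kJ/kg
eta = 0.2792 = 27.9227%

eta = 27.9227%


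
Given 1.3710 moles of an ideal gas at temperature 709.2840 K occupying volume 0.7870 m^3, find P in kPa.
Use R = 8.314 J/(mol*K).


P = nRT/V = 1.3710 * 8.314 * 709.2840 / 0.7870
= 8084.7694 / 0.7870 = 10272.8963 Pa = 10.2729 kPa

10.2729 kPa


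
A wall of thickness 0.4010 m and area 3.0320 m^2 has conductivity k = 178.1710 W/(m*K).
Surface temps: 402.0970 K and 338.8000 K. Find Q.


dT = 63.2970 K
Q = 178.1710 * 3.0320 * 63.2970 / 0.4010 = 85271.7093 W

85271.7093 W


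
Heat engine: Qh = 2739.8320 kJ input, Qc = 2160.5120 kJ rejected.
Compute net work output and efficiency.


W = 2739.8320 - 2160.5120 = 579.3200 kJ
eta = 579.3200 / 2739.8320 = 0.2114 = 21.1444%

W = 579.3200 kJ, eta = 21.1444%


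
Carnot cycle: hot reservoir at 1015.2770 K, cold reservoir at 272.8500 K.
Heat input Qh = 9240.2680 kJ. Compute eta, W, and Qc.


eta = 1 - 272.8500/1015.2770 = 0.7313
W = 0.7313 * 9240.2680 = 6756.9978 kJ
Qc = 9240.2680 - 6756.9978 = 2483.2702 kJ

eta = 73.1256%, W = 6756.9978 kJ, Qc = 2483.2702 kJ


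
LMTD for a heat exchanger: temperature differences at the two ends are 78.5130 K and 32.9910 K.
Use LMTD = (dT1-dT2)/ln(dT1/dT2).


dT1/dT2 = 2.3798
ln(dT1/dT2) = 0.8670
LMTD = 45.5220 / 0.8670 = 52.5034 K

52.5034 K


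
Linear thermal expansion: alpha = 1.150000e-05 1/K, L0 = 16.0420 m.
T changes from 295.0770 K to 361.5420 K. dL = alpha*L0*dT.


dT = 66.4650 K
dL = 1.150000e-05 * 16.0420 * 66.4650 = 0.012262 m
L_final = 16.054262 m

dL = 0.012262 m


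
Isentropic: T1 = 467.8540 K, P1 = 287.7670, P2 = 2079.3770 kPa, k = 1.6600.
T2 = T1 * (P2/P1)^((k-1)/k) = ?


(k-1)/k = 0.3976
(P2/P1)^exp = 2.1953
T2 = 467.8540 * 2.1953 = 1027.0643 K

1027.0643 K


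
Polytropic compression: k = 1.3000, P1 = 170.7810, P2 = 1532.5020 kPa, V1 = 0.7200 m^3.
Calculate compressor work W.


(k-1)/k = 0.2308
(P2/P1)^exp = 1.6593
W = 4.3333 * 170.7810 * 0.7200 * (1.6593 - 1) = 351.2774 kJ

351.2774 kJ


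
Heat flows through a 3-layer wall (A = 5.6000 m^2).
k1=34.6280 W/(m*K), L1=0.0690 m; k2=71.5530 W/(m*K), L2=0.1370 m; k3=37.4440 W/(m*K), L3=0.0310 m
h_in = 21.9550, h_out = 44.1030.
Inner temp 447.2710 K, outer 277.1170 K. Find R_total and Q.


R_conv_in = 1/(21.9550*5.6000) = 0.0081
R_1 = 0.0690/(34.6280*5.6000) = 0.0004
R_2 = 0.1370/(71.5530*5.6000) = 0.0003
R_3 = 0.0310/(37.4440*5.6000) = 0.0001
R_conv_out = 1/(44.1030*5.6000) = 0.0040
R_total = 0.0130 K/W
Q = 170.1540 / 0.0130 = 13060.5884 W

R_total = 0.0130 K/W, Q = 13060.5884 W


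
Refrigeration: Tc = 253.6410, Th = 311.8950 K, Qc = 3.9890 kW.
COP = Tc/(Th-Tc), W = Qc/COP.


COP = 253.6410 / 58.2540 = 4.3541
W = 3.9890 / 4.3541 = 0.9162 kW

COP = 4.3541, W = 0.9162 kW


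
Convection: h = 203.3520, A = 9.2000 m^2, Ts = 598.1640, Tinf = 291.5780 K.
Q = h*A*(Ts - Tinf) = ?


dT = 306.5860 K
Q = 203.3520 * 9.2000 * 306.5860 = 573572.8617 W

573572.8617 W


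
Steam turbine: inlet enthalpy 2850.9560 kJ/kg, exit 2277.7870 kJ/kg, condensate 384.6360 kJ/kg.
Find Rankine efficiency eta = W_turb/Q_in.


W = 573.1690 kJ/kg
Q_in = 2466.3200 kJ/kg
eta = 0.2324 = 23.2398%

eta = 23.2398%


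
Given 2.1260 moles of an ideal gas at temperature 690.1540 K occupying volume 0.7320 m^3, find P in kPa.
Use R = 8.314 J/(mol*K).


P = nRT/V = 2.1260 * 8.314 * 690.1540 / 0.7320
= 12198.8612 / 0.7320 = 16665.1109 Pa = 16.6651 kPa

16.6651 kPa


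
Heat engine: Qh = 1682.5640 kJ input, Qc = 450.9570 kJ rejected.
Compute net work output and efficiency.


W = 1682.5640 - 450.9570 = 1231.6070 kJ
eta = 1231.6070 / 1682.5640 = 0.7320 = 73.1982%

W = 1231.6070 kJ, eta = 73.1982%


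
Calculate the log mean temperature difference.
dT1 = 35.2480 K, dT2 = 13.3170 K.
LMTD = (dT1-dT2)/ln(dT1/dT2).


dT1/dT2 = 2.6468
ln(dT1/dT2) = 0.9734
LMTD = 21.9310 / 0.9734 = 22.5311 K

22.5311 K


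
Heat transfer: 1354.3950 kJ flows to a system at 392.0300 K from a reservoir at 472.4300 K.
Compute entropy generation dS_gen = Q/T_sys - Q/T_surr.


dS_sys = 1354.3950/392.0300 = 3.4548 kJ/K
dS_surr = -1354.3950/472.4300 = -2.8669 kJ/K
dS_gen = 3.4548 - 2.8669 = 0.5880 kJ/K (irreversible)

dS_gen = 0.5880 kJ/K, irreversible


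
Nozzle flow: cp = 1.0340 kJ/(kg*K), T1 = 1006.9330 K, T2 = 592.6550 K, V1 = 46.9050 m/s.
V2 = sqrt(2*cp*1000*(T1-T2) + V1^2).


dT = 414.2780 K
2*cp*1000*dT = 856726.9040
V1^2 = 2200.0790
V2 = sqrt(858926.9830) = 926.7831 m/s

926.7831 m/s


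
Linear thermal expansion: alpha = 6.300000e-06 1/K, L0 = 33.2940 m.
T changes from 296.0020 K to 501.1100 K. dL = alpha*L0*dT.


dT = 205.1080 K
dL = 6.300000e-06 * 33.2940 * 205.1080 = 0.043022 m
L_final = 33.337022 m

dL = 0.043022 m


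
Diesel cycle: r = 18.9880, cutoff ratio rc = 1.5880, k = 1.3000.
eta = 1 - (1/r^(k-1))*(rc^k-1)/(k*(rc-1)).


r^(k-1) = 2.4185
rc^k = 1.8243
eta = 0.5541 = 55.4096%

55.4096%


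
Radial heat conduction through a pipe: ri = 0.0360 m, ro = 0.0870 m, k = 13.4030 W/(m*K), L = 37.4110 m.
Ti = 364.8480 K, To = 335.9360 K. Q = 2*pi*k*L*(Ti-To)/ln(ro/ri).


dT = 28.9120 K
ln(ro/ri) = 0.8824
Q = 2*pi*13.4030*37.4110*28.9120 / 0.8824 = 103228.3924 W

103228.3924 W


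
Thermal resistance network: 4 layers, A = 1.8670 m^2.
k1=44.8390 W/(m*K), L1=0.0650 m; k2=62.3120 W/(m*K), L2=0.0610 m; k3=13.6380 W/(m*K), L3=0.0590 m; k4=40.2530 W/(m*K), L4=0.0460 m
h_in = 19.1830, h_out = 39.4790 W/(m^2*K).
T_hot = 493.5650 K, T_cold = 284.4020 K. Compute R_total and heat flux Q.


R_conv_in = 1/(19.1830*1.8670) = 0.0279
R_1 = 0.0650/(44.8390*1.8670) = 0.0008
R_2 = 0.0610/(62.3120*1.8670) = 0.0005
R_3 = 0.0590/(13.6380*1.8670) = 0.0023
R_4 = 0.0460/(40.2530*1.8670) = 0.0006
R_conv_out = 1/(39.4790*1.8670) = 0.0136
R_total = 0.0457 K/W
Q = 209.1630 / 0.0457 = 4574.9938 W

R_total = 0.0457 K/W, Q = 4574.9938 W


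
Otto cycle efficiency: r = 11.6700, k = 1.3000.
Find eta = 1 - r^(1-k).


r^(k-1) = 2.0899
eta = 1 - 1/2.0899 = 0.5215 = 52.1504%

52.1504%


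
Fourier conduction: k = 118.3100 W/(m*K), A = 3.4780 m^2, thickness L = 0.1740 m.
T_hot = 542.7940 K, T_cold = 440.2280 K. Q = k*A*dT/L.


dT = 102.5660 K
Q = 118.3100 * 3.4780 * 102.5660 / 0.1740 = 242552.1912 W

242552.1912 W


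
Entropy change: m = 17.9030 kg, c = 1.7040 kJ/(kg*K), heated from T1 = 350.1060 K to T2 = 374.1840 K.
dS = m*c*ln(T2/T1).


T2/T1 = 1.0688
ln(T2/T1) = 0.0665
dS = 17.9030 * 1.7040 * 0.0665 = 2.0291 kJ/K

2.0291 kJ/K


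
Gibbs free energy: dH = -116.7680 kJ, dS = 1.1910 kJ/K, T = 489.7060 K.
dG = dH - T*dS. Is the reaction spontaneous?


T*dS = 489.7060 * 1.1910 = 583.2398 kJ
dG = -116.7680 - 583.2398 = -700.0078 kJ (spontaneous)

dG = -700.0078 kJ, spontaneous


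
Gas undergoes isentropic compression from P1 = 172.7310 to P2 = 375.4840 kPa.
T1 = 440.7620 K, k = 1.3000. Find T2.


(k-1)/k = 0.2308
(P2/P1)^exp = 1.1962
T2 = 440.7620 * 1.1962 = 527.2595 K

527.2595 K


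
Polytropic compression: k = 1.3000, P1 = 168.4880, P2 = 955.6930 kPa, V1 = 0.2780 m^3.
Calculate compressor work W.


(k-1)/k = 0.2308
(P2/P1)^exp = 1.4926
W = 4.3333 * 168.4880 * 0.2780 * (1.4926 - 1) = 99.9831 kJ

99.9831 kJ


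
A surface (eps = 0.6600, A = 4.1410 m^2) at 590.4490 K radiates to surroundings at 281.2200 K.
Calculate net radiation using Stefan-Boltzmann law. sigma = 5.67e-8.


T^4 = 1.2154e+11
Tsurr^4 = 6.2544e+09
Q = 0.6600 * 5.67e-8 * 4.1410 * 1.1529e+11 = 17865.6256 W

17865.6256 W


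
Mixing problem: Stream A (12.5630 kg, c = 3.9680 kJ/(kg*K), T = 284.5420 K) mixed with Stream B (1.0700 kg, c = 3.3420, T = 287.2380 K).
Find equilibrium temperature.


num = 15211.5600
den = 53.4259
Tf = 284.7225 K

284.7225 K


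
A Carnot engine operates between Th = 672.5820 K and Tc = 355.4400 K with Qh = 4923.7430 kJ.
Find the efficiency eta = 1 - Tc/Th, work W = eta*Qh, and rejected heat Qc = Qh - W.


eta = 1 - 355.4400/672.5820 = 0.4715
W = 0.4715 * 4923.7430 = 2321.6882 kJ
Qc = 4923.7430 - 2321.6882 = 2602.0548 kJ

eta = 47.1529%, W = 2321.6882 kJ, Qc = 2602.0548 kJ


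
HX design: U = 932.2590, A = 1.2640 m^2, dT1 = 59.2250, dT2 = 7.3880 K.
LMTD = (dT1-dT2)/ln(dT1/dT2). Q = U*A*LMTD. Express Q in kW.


LMTD = 24.9038 K
Q = 932.2590 * 1.2640 * 24.9038 = 29346.0654 W = 29.3461 kW

29.3461 kW


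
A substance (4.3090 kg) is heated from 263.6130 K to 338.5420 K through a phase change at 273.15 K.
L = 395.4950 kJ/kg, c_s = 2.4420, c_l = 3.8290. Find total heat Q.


Q1 (sensible, solid) = 4.3090 * 2.4420 * 9.5370 = 100.3538 kJ
Q2 (latent) = 4.3090 * 395.4950 = 1704.1880 kJ
Q3 (sensible, liquid) = 4.3090 * 3.8290 * 65.3920 = 1078.9131 kJ
Q_total = 2883.4549 kJ

2883.4549 kJ


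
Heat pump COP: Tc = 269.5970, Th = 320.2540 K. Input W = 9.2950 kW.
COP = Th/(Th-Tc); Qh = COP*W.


COP = 320.2540 / 50.6570 = 6.3220
Qh = 6.3220 * 9.2950 = 58.7631 kW

COP = 6.3220, Qh = 58.7631 kW


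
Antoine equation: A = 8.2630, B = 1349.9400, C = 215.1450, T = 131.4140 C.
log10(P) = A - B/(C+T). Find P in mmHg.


C+T = 346.5590
B/(C+T) = 3.8953
log10(P) = 8.2630 - 3.8953 = 4.3677
P = 10^4.3677 = 23320.2138 mmHg

23320.2138 mmHg


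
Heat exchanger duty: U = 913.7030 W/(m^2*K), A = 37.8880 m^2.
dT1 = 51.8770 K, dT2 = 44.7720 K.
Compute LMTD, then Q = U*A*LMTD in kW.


LMTD = 48.2373 K
Q = 913.7030 * 37.8880 * 48.2373 = 1669897.9087 W = 1669.8979 kW

1669.8979 kW


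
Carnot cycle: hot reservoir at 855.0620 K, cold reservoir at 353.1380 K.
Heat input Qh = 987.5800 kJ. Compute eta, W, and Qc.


eta = 1 - 353.1380/855.0620 = 0.5870
W = 0.5870 * 987.5800 = 579.7125 kJ
Qc = 987.5800 - 579.7125 = 407.8675 kJ

eta = 58.7003%, W = 579.7125 kJ, Qc = 407.8675 kJ


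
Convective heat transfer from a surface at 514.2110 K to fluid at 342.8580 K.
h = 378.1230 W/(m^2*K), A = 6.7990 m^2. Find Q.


dT = 171.3530 K
Q = 378.1230 * 6.7990 * 171.3530 = 440524.2783 W

440524.2783 W


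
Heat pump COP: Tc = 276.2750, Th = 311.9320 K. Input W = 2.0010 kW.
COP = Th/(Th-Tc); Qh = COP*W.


COP = 311.9320 / 35.6570 = 8.7481
Qh = 8.7481 * 2.0010 = 17.5050 kW

COP = 8.7481, Qh = 17.5050 kW


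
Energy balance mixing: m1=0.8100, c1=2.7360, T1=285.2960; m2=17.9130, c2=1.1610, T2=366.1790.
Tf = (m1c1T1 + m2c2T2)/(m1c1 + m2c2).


num = 8247.6837
den = 23.0132
Tf = 358.3900 K

358.3900 K


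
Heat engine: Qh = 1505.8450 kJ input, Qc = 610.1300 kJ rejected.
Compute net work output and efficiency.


W = 1505.8450 - 610.1300 = 895.7150 kJ
eta = 895.7150 / 1505.8450 = 0.5948 = 59.4825%

W = 895.7150 kJ, eta = 59.4825%


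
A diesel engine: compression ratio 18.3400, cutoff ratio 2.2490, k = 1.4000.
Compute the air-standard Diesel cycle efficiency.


r^(k-1) = 3.2015
rc^k = 3.1102
eta = 0.6231 = 62.3063%

62.3063%


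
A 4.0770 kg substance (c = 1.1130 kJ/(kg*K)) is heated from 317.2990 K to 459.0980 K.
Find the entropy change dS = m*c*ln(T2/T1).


T2/T1 = 1.4469
ln(T2/T1) = 0.3694
dS = 4.0770 * 1.1130 * 0.3694 = 1.6763 kJ/K

1.6763 kJ/K


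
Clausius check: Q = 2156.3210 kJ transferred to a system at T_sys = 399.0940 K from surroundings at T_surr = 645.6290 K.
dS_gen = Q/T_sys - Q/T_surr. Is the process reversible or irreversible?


dS_sys = 2156.3210/399.0940 = 5.4030 kJ/K
dS_surr = -2156.3210/645.6290 = -3.3399 kJ/K
dS_gen = 5.4030 - 3.3399 = 2.0632 kJ/K (irreversible)

dS_gen = 2.0632 kJ/K, irreversible


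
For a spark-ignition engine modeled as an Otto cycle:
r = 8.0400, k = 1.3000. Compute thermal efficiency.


r^(k-1) = 1.8689
eta = 1 - 1/1.8689 = 0.4649 = 46.4914%

46.4914%


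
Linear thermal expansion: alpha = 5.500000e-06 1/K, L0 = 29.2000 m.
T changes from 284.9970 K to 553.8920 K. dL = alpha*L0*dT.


dT = 268.8950 K
dL = 5.500000e-06 * 29.2000 * 268.8950 = 0.043185 m
L_final = 29.243185 m

dL = 0.043185 m


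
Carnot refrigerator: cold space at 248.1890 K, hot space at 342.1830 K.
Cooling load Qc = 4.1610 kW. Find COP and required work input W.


COP = 248.1890 / 93.9940 = 2.6405
W = 4.1610 / 2.6405 = 1.5759 kW

COP = 2.6405, W = 1.5759 kW


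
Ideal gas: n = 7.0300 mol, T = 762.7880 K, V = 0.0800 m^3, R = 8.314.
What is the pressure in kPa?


P = nRT/V = 7.0300 * 8.314 * 762.7880 / 0.0800
= 44582.9906 / 0.0800 = 557287.3826 Pa = 557.2874 kPa

557.2874 kPa


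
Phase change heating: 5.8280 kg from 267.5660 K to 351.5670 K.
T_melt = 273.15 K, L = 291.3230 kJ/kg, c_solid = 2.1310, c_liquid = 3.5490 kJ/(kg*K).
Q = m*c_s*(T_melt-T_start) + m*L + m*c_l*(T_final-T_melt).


Q1 (sensible, solid) = 5.8280 * 2.1310 * 5.5840 = 69.3503 kJ
Q2 (latent) = 5.8280 * 291.3230 = 1697.8304 kJ
Q3 (sensible, liquid) = 5.8280 * 3.5490 * 78.4170 = 1621.9437 kJ
Q_total = 3389.1244 kJ

3389.1244 kJ


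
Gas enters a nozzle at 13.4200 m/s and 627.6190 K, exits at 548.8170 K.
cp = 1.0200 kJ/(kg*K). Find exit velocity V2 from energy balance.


dT = 78.8020 K
2*cp*1000*dT = 160756.0800
V1^2 = 180.0964
V2 = sqrt(160936.1764) = 401.1685 m/s

401.1685 m/s


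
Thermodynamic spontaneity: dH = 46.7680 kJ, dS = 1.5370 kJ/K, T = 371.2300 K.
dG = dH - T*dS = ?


T*dS = 371.2300 * 1.5370 = 570.5805 kJ
dG = 46.7680 - 570.5805 = -523.8125 kJ (spontaneous)

dG = -523.8125 kJ, spontaneous


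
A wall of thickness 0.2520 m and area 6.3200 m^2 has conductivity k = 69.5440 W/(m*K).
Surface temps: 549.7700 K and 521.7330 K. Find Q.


dT = 28.0370 K
Q = 69.5440 * 6.3200 * 28.0370 / 0.2520 = 48899.8746 W

48899.8746 W


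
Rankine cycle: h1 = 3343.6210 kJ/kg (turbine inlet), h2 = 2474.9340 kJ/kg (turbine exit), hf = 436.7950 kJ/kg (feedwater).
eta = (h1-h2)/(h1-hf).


W = 868.6870 kJ/kg
Q_in = 2906.8260 kJ/kg
eta = 0.2988 = 29.8844%

eta = 29.8844%


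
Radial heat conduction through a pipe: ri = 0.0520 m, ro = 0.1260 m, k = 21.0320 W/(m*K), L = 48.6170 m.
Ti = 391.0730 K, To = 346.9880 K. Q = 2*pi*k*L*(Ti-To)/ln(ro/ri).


dT = 44.0850 K
ln(ro/ri) = 0.8850
Q = 2*pi*21.0320*48.6170*44.0850 / 0.8850 = 320020.2297 W

320020.2297 W


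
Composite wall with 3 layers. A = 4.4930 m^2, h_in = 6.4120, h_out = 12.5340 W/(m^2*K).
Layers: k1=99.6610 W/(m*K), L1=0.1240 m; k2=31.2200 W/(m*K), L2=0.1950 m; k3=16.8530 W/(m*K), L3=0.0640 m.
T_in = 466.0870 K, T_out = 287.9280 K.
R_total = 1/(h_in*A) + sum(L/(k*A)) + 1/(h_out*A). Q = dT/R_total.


R_conv_in = 1/(6.4120*4.4930) = 0.0347
R_1 = 0.1240/(99.6610*4.4930) = 0.0003
R_2 = 0.1950/(31.2200*4.4930) = 0.0014
R_3 = 0.0640/(16.8530*4.4930) = 0.0008
R_conv_out = 1/(12.5340*4.4930) = 0.0178
R_total = 0.0550 K/W
Q = 178.1590 / 0.0550 = 3240.3911 W

R_total = 0.0550 K/W, Q = 3240.3911 W


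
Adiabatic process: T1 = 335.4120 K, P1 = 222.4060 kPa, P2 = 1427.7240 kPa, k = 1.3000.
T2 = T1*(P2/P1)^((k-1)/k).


(k-1)/k = 0.2308
(P2/P1)^exp = 1.5358
T2 = 335.4120 * 1.5358 = 515.1388 K

515.1388 K


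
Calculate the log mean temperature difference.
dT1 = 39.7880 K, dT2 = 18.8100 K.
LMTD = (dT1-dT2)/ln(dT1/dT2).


dT1/dT2 = 2.1153
ln(dT1/dT2) = 0.7492
LMTD = 20.9780 / 0.7492 = 28.0014 K

28.0014 K


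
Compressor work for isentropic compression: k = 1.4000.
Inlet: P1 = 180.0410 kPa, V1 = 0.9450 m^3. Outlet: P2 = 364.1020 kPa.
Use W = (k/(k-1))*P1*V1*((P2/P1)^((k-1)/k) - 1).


(k-1)/k = 0.2857
(P2/P1)^exp = 1.2229
W = 3.5000 * 180.0410 * 0.9450 * (1.2229 - 1) = 132.7258 kJ

132.7258 kJ


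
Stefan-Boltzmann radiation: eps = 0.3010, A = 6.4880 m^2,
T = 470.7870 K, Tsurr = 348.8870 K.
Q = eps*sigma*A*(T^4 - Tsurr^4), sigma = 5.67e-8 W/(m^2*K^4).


T^4 = 4.9124e+10
Tsurr^4 = 1.4816e+10
Q = 0.3010 * 5.67e-8 * 6.4880 * 3.4308e+10 = 3798.9027 W

3798.9027 W


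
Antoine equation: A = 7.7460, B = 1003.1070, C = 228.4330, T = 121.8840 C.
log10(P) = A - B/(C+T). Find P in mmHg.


C+T = 350.3170
B/(C+T) = 2.8634
log10(P) = 7.7460 - 2.8634 = 4.8826
P = 10^4.8826 = 76308.5931 mmHg

76308.5931 mmHg


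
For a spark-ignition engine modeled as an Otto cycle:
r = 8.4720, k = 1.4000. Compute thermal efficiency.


r^(k-1) = 2.3507
eta = 1 - 1/2.3507 = 0.5746 = 57.4592%

57.4592%


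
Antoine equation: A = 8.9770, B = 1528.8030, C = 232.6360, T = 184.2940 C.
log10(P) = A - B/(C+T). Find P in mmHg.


C+T = 416.9300
B/(C+T) = 3.6668
log10(P) = 8.9770 - 3.6668 = 5.3102
P = 10^5.3102 = 204263.2435 mmHg

204263.2435 mmHg


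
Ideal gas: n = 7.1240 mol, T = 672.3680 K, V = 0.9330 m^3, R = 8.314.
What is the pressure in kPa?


P = nRT/V = 7.1240 * 8.314 * 672.3680 / 0.9330
= 39823.6412 / 0.9330 = 42683.4311 Pa = 42.6834 kPa

42.6834 kPa


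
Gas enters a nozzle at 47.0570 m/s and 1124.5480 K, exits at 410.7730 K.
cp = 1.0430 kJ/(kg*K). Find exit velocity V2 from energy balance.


dT = 713.7750 K
2*cp*1000*dT = 1488934.6500
V1^2 = 2214.3612
V2 = sqrt(1491149.0112) = 1221.1261 m/s

1221.1261 m/s


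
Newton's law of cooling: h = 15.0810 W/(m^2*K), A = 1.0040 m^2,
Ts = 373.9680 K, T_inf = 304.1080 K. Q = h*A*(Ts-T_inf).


dT = 69.8600 K
Q = 15.0810 * 1.0040 * 69.8600 = 1057.7729 W

1057.7729 W


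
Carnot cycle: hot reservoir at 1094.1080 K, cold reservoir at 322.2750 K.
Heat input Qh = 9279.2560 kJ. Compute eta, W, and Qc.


eta = 1 - 322.2750/1094.1080 = 0.7054
W = 0.7054 * 9279.2560 = 6546.0046 kJ
Qc = 9279.2560 - 6546.0046 = 2733.2514 kJ

eta = 70.5445%, W = 6546.0046 kJ, Qc = 2733.2514 kJ


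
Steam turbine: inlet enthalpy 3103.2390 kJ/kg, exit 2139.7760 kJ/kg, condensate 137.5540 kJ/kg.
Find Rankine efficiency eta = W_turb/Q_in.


W = 963.4630 kJ/kg
Q_in = 2965.6850 kJ/kg
eta = 0.3249 = 32.4870%

eta = 32.4870%


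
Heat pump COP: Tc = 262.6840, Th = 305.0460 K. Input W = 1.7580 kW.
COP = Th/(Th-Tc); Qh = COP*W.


COP = 305.0460 / 42.3620 = 7.2009
Qh = 7.2009 * 1.7580 = 12.6592 kW

COP = 7.2009, Qh = 12.6592 kW


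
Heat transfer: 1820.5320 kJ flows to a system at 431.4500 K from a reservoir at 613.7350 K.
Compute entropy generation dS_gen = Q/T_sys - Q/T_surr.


dS_sys = 1820.5320/431.4500 = 4.2196 kJ/K
dS_surr = -1820.5320/613.7350 = -2.9663 kJ/K
dS_gen = 4.2196 - 2.9663 = 1.2533 kJ/K (irreversible)

dS_gen = 1.2533 kJ/K, irreversible


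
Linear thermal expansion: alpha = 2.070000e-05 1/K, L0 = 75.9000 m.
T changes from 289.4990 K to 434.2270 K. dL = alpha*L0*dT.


dT = 144.7280 K
dL = 2.070000e-05 * 75.9000 * 144.7280 = 0.227387 m
L_final = 76.127387 m

dL = 0.227387 m
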